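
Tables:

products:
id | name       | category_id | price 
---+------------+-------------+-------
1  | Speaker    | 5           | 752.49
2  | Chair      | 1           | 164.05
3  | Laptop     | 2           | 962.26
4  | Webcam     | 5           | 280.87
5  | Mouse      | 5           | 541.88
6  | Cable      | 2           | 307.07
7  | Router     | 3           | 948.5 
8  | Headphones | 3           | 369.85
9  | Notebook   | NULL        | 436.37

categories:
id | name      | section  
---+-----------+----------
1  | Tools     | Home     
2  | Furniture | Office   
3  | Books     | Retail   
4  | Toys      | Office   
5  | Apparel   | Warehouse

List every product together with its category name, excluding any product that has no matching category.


INNER JOIN keeps only products rows whose category_id matches an id in categories. Walk through each product:
  - product 1 (Speaker): category_id=5 -> matches Apparel
  - product 2 (Chair): category_id=1 -> matches Tools
  - product 3 (Laptop): category_id=2 -> matches Furniture
  - product 4 (Webcam): category_id=5 -> matches Apparel
  - product 5 (Mouse): category_id=5 -> matches Apparel
  - product 6 (Cable): category_id=2 -> matches Furniture
  - product 7 (Router): category_id=3 -> matches Books
  - product 8 (Headphones): category_id=3 -> matches Books
  - product 9 (Notebook): category_id=NULL, no match -> dropped
So 1 of 9 rows is dropped.

SQL:
SELECT a.name, b.name AS category
FROM products a
INNER JOIN categories b ON a.category_id = b.id

Result:
name       | category 
-----------+----------
Speaker    | Apparel  
Chair      | Tools    
Laptop     | Furniture
Webcam     | Apparel  
Mouse      | Apparel  
Cable      | Furniture
Router     | Books    
Headphones | Books    


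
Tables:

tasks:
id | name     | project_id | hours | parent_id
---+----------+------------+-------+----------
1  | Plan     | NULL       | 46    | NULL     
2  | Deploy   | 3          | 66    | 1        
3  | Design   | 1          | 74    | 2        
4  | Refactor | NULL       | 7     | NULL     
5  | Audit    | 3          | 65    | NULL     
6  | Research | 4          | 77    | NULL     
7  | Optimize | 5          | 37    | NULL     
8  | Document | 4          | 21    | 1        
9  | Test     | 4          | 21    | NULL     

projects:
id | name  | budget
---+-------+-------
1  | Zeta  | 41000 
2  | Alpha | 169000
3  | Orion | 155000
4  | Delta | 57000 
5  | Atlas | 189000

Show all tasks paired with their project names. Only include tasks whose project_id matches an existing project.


INNER JOIN keeps only tasks rows whose project_id matches an id in projects. Walk through each task:
  - task 1 (Plan): project_id=NULL, no match -> dropped
  - task 2 (Deploy): project_id=3 -> matches Orion
  - task 3 (Design): project_id=1 -> matches Zeta
  - task 4 (Refactor): project_id=NULL, no match -> dropped
  - task 5 (Audit): project_id=3 -> matches Orion
  - task 6 (Research): project_id=4 -> matches Delta
  - task 7 (Optimize): project_id=5 -> matches Atlas
  - task 8 (Document): project_id=4 -> matches Delta
  - task 9 (Test): project_id=4 -> matches Delta
So 2 of 9 rows are dropped.

SQL:
SELECT a.name, b.name AS project
FROM tasks a
INNER JOIN projects b ON a.project_id = b.id

Result:
name     | project
---------+--------
Deploy   | Orion  
Design   | Zeta   
Audit    | Orion  
Research | Delta  
Optimize | Atlas  
Document | Delta  
Test     | Delta  


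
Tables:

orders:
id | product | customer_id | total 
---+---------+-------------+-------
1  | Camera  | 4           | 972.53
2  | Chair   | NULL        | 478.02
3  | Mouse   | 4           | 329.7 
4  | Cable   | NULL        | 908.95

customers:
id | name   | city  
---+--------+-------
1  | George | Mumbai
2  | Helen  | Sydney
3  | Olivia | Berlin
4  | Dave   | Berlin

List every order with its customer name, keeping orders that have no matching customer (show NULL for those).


LEFT JOIN keeps every row from orders (the left table); where customer_id has no match in customers, the customer columns become NULL. Walk through each order:
  - order 1 (Camera): customer_id=4 -> matches Dave
  - order 2 (Chair): customer_id=NULL, no match -> kept with NULL
  - order 3 (Mouse): customer_id=4 -> matches Dave
  - order 4 (Cable): customer_id=NULL, no match -> kept with NULL
All 4 rows appear; 2 have NULL customer.

SQL:
SELECT a.product, b.name AS customer
FROM orders a
LEFT JOIN customers b ON a.customer_id = b.id

Result:
product | customer
--------+---------
Camera  | Dave    
Chair   | NULL    
Mouse   | Dave    
Cable   | NULL    


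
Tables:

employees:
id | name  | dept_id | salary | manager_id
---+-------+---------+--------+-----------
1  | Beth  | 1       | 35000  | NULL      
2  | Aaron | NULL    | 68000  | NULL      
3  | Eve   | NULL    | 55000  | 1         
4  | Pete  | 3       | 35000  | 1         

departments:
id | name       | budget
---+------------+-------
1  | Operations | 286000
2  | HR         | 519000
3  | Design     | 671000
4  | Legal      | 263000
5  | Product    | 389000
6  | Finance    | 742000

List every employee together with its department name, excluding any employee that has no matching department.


INNER JOIN keeps only employees rows whose dept_id matches an id in departments. Walk through each employee:
  - employee 1 (Beth): dept_id=1 -> matches Operations
  - employee 2 (Aaron): dept_id=NULL, no match -> dropped
  - employee 3 (Eve): dept_id=NULL, no match -> dropped
  - employee 4 (Pete): dept_id=3 -> matches Design
So 2 of 4 rows are dropped.

SQL:
SELECT a.name, b.name AS department
FROM employees a
INNER JOIN departments b ON a.dept_id = b.id

Result:
name | department
-----+-----------
Beth | Operations
Pete | Design    


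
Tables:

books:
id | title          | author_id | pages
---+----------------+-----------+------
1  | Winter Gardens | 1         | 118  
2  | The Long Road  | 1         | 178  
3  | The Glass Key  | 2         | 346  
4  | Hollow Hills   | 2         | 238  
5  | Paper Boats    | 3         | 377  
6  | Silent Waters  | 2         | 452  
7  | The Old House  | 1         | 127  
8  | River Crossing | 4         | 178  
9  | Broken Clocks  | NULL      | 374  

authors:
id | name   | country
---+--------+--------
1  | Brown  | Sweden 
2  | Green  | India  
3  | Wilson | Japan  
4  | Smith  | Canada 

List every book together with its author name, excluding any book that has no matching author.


INNER JOIN keeps only books rows whose author_id matches an id in authors. Walk through each book:
  - book 1 (Winter Gardens): author_id=1 -> matches Brown
  - book 2 (The Long Road): author_id=1 -> matches Brown
  - book 3 (The Glass Key): author_id=2 -> matches Green
  - book 4 (Hollow Hills): author_id=2 -> matches Green
  - book 5 (Paper Boats): author_id=3 -> matches Wilson
  - book 6 (Silent Waters): author_id=2 -> matches Green
  - book 7 (The Old House): author_id=1 -> matches Brown
  - book 8 (River Crossing): author_id=4 -> matches Smith
  - book 9 (Broken Clocks): author_id=NULL, no match -> dropped
So 1 of 9 rows is dropped.

SQL:
SELECT a.title, b.name AS author
FROM books a
INNER JOIN authors b ON a.author_id = b.id

Result:
title          | author
---------------+-------
Winter Gardens | Brown 
The Long Road  | Brown 
The Glass Key  | Green 
Hollow Hills   | Green 
Paper Boats    | Wilson
Silent Waters  | Green 
The Old House  | Brown 
River Crossing | Smith 


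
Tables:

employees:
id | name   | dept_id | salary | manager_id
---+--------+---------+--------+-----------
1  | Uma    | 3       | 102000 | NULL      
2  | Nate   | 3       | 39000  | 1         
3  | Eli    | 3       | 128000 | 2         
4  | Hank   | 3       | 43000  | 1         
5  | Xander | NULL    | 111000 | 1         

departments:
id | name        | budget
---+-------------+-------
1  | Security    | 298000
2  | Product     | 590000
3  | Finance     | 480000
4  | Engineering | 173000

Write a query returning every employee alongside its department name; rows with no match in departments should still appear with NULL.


LEFT JOIN keeps every row from employees (the left table); where dept_id has no match in departments, the department columns become NULL. Walk through each employee:
  - employee 1 (Uma): dept_id=3 -> matches Finance
  - employee 2 (Nate): dept_id=3 -> matches Finance
  - employee 3 (Eli): dept_id=3 -> matches Finance
  - employee 4 (Hank): dept_id=3 -> matches Finance
  - employee 5 (Xander): dept_id=NULL, no match -> kept with NULL
All 5 rows appear; 1 has NULL department.

SQL:
SELECT a.name, b.name AS department
FROM employees a
LEFT JOIN departments b ON a.dept_id = b.id

Result:
name   | department
-------+-----------
Uma    | Finance   
Nate   | Finance   
Eli    | Finance   
Hank   | Finance   
Xander | NULL      


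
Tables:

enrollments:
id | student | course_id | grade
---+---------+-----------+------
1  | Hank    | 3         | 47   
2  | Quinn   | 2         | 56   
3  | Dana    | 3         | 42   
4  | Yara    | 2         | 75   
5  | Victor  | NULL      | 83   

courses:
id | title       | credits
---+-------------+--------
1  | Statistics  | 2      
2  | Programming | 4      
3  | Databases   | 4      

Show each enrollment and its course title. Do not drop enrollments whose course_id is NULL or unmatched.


LEFT JOIN keeps every row from enrollments (the left table); where course_id has no match in courses, the course columns become NULL. Walk through each enrollment:
  - enrollment 1 (Hank): course_id=3 -> matches Databases
  - enrollment 2 (Quinn): course_id=2 -> matches Programming
  - enrollment 3 (Dana): course_id=3 -> matches Databases
  - enrollment 4 (Yara): course_id=2 -> matches Programming
  - enrollment 5 (Victor): course_id=NULL, no match -> kept with NULL
All 5 rows appear; 1 has NULL course.

SQL:
SELECT a.student, b.title AS course
FROM enrollments a
LEFT JOIN courses b ON a.course_id = b.id

Result:
student | course     
--------+------------
Hank    | Databases  
Quinn   | Programming
Dana    | Databases  
Yara    | Programming
Victor  | NULL       


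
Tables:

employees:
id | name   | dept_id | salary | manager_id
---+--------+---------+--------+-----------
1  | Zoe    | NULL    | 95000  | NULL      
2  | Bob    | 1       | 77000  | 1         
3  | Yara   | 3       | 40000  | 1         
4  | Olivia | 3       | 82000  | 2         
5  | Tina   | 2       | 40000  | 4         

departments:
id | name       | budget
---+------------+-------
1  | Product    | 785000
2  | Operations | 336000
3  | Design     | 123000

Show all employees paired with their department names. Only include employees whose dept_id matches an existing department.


INNER JOIN keeps only employees rows whose dept_id matches an id in departments. Walk through each employee:
  - employee 1 (Zoe): dept_id=NULL, no match -> dropped
  - employee 2 (Bob): dept_id=1 -> matches Product
  - employee 3 (Yara): dept_id=3 -> matches Design
  - employee 4 (Olivia): dept_id=3 -> matches Design
  - employee 5 (Tina): dept_id=2 -> matches Operations
So 1 of 5 rows is dropped.

SQL:
SELECT a.name, b.name AS department
FROM employees a
INNER JOIN departments b ON a.dept_id = b.id

Result:
name   | department
-------+-----------
Bob    | Product   
Yara   | Design    
Olivia | Design    
Tina   | Operations


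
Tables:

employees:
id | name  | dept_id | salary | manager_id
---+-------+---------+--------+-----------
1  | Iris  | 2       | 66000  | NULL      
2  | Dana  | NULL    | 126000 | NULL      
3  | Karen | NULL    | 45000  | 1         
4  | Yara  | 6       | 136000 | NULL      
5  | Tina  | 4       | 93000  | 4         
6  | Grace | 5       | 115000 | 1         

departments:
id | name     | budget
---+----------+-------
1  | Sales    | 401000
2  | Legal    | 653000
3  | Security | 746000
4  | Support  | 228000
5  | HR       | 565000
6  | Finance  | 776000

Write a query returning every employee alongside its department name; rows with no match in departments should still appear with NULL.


LEFT JOIN keeps every row from employees (the left table); where dept_id has no match in departments, the department columns become NULL. Walk through each employee:
  - employee 1 (Iris): dept_id=2 -> matches Legal
  - employee 2 (Dana): dept_id=NULL, no match -> kept with NULL
  - employee 3 (Karen): dept_id=NULL, no match -> kept with NULL
  - employee 4 (Yara): dept_id=6 -> matches Finance
  - employee 5 (Tina): dept_id=4 -> matches Support
  - employee 6 (Grace): dept_id=5 -> matches HR
All 6 rows appear; 2 have NULL department.

SQL:
SELECT a.name, b.name AS department
FROM employees a
LEFT JOIN departments b ON a.dept_id = b.id

Result:
name  | department
------+-----------
Iris  | Legal     
Dana  | NULL      
Karen | NULL      
Yara  | Finance   
Tina  | Support   
Grace | HR        


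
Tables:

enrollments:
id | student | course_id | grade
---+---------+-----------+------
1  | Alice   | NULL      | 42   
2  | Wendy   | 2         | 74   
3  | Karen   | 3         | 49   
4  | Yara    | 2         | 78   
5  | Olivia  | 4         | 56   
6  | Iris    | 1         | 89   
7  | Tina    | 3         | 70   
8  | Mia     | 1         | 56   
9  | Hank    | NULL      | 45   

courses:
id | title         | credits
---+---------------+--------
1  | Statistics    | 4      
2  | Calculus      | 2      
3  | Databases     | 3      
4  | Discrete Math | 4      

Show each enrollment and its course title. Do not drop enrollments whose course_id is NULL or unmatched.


LEFT JOIN keeps every row from enrollments (the left table); where course_id has no match in courses, the course columns become NULL. Walk through each enrollment:
  - enrollment 1 (Alice): course_id=NULL, no match -> kept with NULL
  - enrollment 2 (Wendy): course_id=2 -> matches Calculus
  - enrollment 3 (Karen): course_id=3 -> matches Databases
  - enrollment 4 (Yara): course_id=2 -> matches Calculus
  - enrollment 5 (Olivia): course_id=4 -> matches Discrete Math
  - enrollment 6 (Iris): course_id=1 -> matches Statistics
  - enrollment 7 (Tina): course_id=3 -> matches Databases
  - enrollment 8 (Mia): course_id=1 -> matches Statistics
  - enrollment 9 (Hank): course_id=NULL, no match -> kept with NULL
All 9 rows appear; 2 have NULL course.

SQL:
SELECT a.student, b.title AS course
FROM enrollments a
LEFT JOIN courses b ON a.course_id = b.id

Result:
student | course       
--------+--------------
Alice   | NULL         
Wendy   | Calculus     
Karen   | Databases    
Yara    | Calculus     
Olivia  | Discrete Math
Iris    | Statistics   
Tina    | Databases    
Mia     | Statistics   
Hank    | NULL         


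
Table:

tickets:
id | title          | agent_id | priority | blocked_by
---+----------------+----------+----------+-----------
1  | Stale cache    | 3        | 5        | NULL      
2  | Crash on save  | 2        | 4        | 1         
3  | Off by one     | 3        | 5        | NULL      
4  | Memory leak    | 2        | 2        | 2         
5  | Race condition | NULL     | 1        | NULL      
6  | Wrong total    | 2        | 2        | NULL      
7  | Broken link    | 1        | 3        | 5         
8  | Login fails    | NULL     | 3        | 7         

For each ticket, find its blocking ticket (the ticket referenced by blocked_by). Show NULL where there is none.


This is a self-join: tickets is joined to a second copy of itself, matching each row's blocked_by to another row's id. Use LEFT JOIN so rows with blocked_by=NULL are kept.
  - ticket 1 (Stale cache): blocked_by=NULL -> NULL
  - ticket 2 (Crash on save): blocked_by=1 -> Stale cache
  - ticket 3 (Off by one): blocked_by=NULL -> NULL
  - ticket 4 (Memory leak): blocked_by=2 -> Crash on save
  - ticket 5 (Race condition): blocked_by=NULL -> NULL
  - ticket 6 (Wrong total): blocked_by=NULL -> NULL
  - ticket 7 (Broken link): blocked_by=5 -> Race condition
  - ticket 8 (Login fails): blocked_by=7 -> Broken link

SQL:
SELECT a.title AS item, b.title AS blocked_by
FROM tickets a
LEFT JOIN tickets b ON a.blocked_by = b.id

Result:
item           | blocked_by    
---------------+---------------
Stale cache    | NULL          
Crash on save  | Stale cache   
Off by one     | NULL          
Memory leak    | Crash on save 
Race condition | NULL          
Wrong total    | NULL          
Broken link    | Race condition
Login fails    | Broken link   


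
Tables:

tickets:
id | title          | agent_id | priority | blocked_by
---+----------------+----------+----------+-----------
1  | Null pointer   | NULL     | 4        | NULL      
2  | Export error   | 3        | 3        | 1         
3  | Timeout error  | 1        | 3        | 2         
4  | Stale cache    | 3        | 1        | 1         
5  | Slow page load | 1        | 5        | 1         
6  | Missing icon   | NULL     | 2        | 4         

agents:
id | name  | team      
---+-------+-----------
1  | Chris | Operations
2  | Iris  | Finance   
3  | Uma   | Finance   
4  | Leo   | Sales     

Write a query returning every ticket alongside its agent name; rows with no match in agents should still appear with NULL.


LEFT JOIN keeps every row from tickets (the left table); where agent_id has no match in agents, the agent columns become NULL. Walk through each ticket:
  - ticket 1 (Null pointer): agent_id=NULL, no match -> kept with NULL
  - ticket 2 (Export error): agent_id=3 -> matches Uma
  - ticket 3 (Timeout error): agent_id=1 -> matches Chris
  - ticket 4 (Stale cache): agent_id=3 -> matches Uma
  - ticket 5 (Slow page load): agent_id=1 -> matches Chris
  - ticket 6 (Missing icon): agent_id=NULL, no match -> kept with NULL
All 6 rows appear; 2 have NULL agent.

SQL:
SELECT a.title, b.name AS agent
FROM tickets a
LEFT JOIN agents b ON a.agent_id = b.id

Result:
title          | agent
---------------+------
Null pointer   | NULL 
Export error   | Uma  
Timeout error  | Chris
Stale cache    | Uma  
Slow page load | Chris
Missing icon   | NULL 


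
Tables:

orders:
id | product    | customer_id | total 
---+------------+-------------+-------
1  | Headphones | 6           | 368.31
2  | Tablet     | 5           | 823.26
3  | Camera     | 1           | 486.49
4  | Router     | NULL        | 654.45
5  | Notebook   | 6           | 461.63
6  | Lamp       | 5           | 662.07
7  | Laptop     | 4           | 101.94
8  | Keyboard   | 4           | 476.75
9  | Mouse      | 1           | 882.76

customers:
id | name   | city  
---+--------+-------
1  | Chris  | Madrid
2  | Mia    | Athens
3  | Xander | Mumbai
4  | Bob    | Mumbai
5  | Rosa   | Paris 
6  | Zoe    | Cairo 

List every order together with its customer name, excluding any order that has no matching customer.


INNER JOIN keeps only orders rows whose customer_id matches an id in customers. Walk through each order:
  - order 1 (Headphones): customer_id=6 -> matches Zoe
  - order 2 (Tablet): customer_id=5 -> matches Rosa
  - order 3 (Camera): customer_id=1 -> matches Chris
  - order 4 (Router): customer_id=NULL, no match -> dropped
  - order 5 (Notebook): customer_id=6 -> matches Zoe
  - order 6 (Lamp): customer_id=5 -> matches Rosa
  - order 7 (Laptop): customer_id=4 -> matches Bob
  - order 8 (Keyboard): customer_id=4 -> matches Bob
  - order 9 (Mouse): customer_id=1 -> matches Chris
So 1 of 9 rows is dropped.

SQL:
SELECT a.product, b.name AS customer
FROM orders a
INNER JOIN customers b ON a.customer_id = b.id

Result:
product    | customer
-----------+---------
Headphones | Zoe     
Tablet     | Rosa    
Camera     | Chris   
Notebook   | Zoe     
Lamp       | Rosa    
Laptop     | Bob     
Keyboard   | Bob     
Mouse      | Chris   


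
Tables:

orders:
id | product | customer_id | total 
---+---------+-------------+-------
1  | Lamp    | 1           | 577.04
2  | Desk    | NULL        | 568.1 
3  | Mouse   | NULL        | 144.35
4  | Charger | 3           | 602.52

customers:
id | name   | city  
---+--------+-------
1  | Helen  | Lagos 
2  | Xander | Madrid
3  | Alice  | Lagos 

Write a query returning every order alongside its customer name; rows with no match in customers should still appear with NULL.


LEFT JOIN keeps every row from orders (the left table); where customer_id has no match in customers, the customer columns become NULL. Walk through each order:
  - order 1 (Lamp): customer_id=1 -> matches Helen
  - order 2 (Desk): customer_id=NULL, no match -> kept with NULL
  - order 3 (Mouse): customer_id=NULL, no match -> kept with NULL
  - order 4 (Charger): customer_id=3 -> matches Alice
All 4 rows appear; 2 have NULL customer.

SQL:
SELECT a.product, b.name AS customer
FROM orders a
LEFT JOIN customers b ON a.customer_id = b.id

Result:
product | customer
--------+---------
Lamp    | Helen   
Desk    | NULL    
Mouse   | NULL    
Charger | Alice   


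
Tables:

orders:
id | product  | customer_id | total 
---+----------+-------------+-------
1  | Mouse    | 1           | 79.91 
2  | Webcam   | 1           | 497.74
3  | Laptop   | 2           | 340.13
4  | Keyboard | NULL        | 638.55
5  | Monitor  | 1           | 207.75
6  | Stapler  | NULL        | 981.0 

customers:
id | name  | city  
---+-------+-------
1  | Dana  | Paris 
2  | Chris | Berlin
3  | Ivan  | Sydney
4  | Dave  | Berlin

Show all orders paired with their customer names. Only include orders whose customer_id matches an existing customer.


INNER JOIN keeps only orders rows whose customer_id matches an id in customers. Walk through each order:
  - order 1 (Mouse): customer_id=1 -> matches Dana
  - order 2 (Webcam): customer_id=1 -> matches Dana
  - order 3 (Laptop): customer_id=2 -> matches Chris
  - order 4 (Keyboard): customer_id=NULL, no match -> dropped
  - order 5 (Monitor): customer_id=1 -> matches Dana
  - order 6 (Stapler): customer_id=NULL, no match -> dropped
So 2 of 6 rows are dropped.

SQL:
SELECT a.product, b.name AS customer
FROM orders a
INNER JOIN customers b ON a.customer_id = b.id

Result:
product | customer
--------+---------
Mouse   | Dana    
Webcam  | Dana    
Laptop  | Chris   
Monitor | Dana    


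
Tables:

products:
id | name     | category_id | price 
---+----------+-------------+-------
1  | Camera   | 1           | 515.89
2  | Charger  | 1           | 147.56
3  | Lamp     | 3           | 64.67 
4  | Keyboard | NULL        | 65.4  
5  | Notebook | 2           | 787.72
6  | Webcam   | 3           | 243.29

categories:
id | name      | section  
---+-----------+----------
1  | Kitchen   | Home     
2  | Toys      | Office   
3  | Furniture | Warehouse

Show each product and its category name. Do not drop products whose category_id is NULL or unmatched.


LEFT JOIN keeps every row from products (the left table); where category_id has no match in categories, the category columns become NULL. Walk through each product:
  - product 1 (Camera): category_id=1 -> matches Kitchen
  - product 2 (Charger): category_id=1 -> matches Kitchen
  - product 3 (Lamp): category_id=3 -> matches Furniture
  - product 4 (Keyboard): category_id=NULL, no match -> kept with NULL
  - product 5 (Notebook): category_id=2 -> matches Toys
  - product 6 (Webcam): category_id=3 -> matches Furniture
All 6 rows appear; 1 has NULL category.

SQL:
SELECT a.name, b.name AS category
FROM products a
LEFT JOIN categories b ON a.category_id = b.id

Result:
name     | category 
---------+----------
Camera   | Kitchen  
Charger  | Kitchen  
Lamp     | Furniture
Keyboard | NULL     
Notebook | Toys     
Webcam   | Furniture


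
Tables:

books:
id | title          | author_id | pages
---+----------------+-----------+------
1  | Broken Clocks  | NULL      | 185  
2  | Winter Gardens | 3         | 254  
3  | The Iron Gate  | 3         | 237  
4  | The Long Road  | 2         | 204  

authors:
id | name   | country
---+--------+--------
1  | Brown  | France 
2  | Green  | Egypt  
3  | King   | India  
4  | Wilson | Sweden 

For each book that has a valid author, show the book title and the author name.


INNER JOIN keeps only books rows whose author_id matches an id in authors. Walk through each book:
  - book 1 (Broken Clocks): author_id=NULL, no match -> dropped
  - book 2 (Winter Gardens): author_id=3 -> matches King
  - book 3 (The Iron Gate): author_id=3 -> matches King
  - book 4 (The Long Road): author_id=2 -> matches Green
So 1 of 4 rows is dropped.

SQL:
SELECT a.title, b.name AS author
FROM books a
INNER JOIN authors b ON a.author_id = b.id

Result:
title          | author
---------------+-------
Winter Gardens | King  
The Iron Gate  | King  
The Long Road  | Green 


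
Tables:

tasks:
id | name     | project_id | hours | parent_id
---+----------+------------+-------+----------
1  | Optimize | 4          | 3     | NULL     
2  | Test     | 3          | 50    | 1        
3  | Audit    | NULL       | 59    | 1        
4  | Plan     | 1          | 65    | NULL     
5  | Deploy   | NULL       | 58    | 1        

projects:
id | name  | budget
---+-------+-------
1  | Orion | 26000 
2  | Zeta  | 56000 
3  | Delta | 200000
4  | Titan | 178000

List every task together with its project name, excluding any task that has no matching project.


INNER JOIN keeps only tasks rows whose project_id matches an id in projects. Walk through each task:
  - task 1 (Optimize): project_id=4 -> matches Titan
  - task 2 (Test): project_id=3 -> matches Delta
  - task 3 (Audit): project_id=NULL, no match -> dropped
  - task 4 (Plan): project_id=1 -> matches Orion
  - task 5 (Deploy): project_id=NULL, no match -> dropped
So 2 of 5 rows are dropped.

SQL:
SELECT a.name, b.name AS project
FROM tasks a
INNER JOIN projects b ON a.project_id = b.id

Result:
name     | project
---------+--------
Optimize | Titan  
Test     | Delta  
Plan     | Orion  


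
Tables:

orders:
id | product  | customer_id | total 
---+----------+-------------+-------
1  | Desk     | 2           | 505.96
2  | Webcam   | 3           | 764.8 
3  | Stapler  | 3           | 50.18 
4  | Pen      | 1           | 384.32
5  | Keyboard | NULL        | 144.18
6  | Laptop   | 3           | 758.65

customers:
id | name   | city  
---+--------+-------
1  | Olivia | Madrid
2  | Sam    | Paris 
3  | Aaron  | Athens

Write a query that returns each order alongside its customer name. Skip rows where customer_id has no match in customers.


INNER JOIN keeps only orders rows whose customer_id matches an id in customers. Walk through each order:
  - order 1 (Desk): customer_id=2 -> matches Sam
  - order 2 (Webcam): customer_id=3 -> matches Aaron
  - order 3 (Stapler): customer_id=3 -> matches Aaron
  - order 4 (Pen): customer_id=1 -> matches Olivia
  - order 5 (Keyboard): customer_id=NULL, no match -> dropped
  - order 6 (Laptop): customer_id=3 -> matches Aaron
So 1 of 6 rows is dropped.

SQL:
SELECT a.product, b.name AS customer
FROM orders a
INNER JOIN customers b ON a.customer_id = b.id

Result:
product | customer
--------+---------
Desk    | Sam     
Webcam  | Aaron   
Stapler | Aaron   
Pen     | Olivia  
Laptop  | Aaron   


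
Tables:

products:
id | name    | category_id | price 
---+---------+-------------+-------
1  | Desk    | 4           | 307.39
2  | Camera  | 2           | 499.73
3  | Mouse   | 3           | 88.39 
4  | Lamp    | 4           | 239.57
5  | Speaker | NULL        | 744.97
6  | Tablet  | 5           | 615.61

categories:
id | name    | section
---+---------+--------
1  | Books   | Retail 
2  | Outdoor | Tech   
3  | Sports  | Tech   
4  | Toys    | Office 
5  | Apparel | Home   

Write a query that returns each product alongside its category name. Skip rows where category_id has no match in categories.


INNER JOIN keeps only products rows whose category_id matches an id in categories. Walk through each product:
  - product 1 (Desk): category_id=4 -> matches Toys
  - product 2 (Camera): category_id=2 -> matches Outdoor
  - product 3 (Mouse): category_id=3 -> matches Sports
  - product 4 (Lamp): category_id=4 -> matches Toys
  - product 5 (Speaker): category_id=NULL, no match -> dropped
  - product 6 (Tablet): category_id=5 -> matches Apparel
So 1 of 6 rows is dropped.

SQL:
SELECT a.name, b.name AS category
FROM products a
INNER JOIN categories b ON a.category_id = b.id

Result:
name   | category
-------+---------
Desk   | Toys    
Camera | Outdoor 
Mouse  | Sports  
Lamp   | Toys    
Tablet | Apparel 


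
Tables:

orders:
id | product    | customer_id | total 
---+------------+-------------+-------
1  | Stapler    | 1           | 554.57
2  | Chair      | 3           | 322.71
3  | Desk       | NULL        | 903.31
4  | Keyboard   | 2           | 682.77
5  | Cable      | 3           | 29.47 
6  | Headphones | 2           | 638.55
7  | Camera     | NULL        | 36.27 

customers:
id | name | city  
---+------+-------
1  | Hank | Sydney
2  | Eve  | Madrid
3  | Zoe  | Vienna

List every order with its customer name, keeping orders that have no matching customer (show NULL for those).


LEFT JOIN keeps every row from orders (the left table); where customer_id has no match in customers, the customer columns become NULL. Walk through each order:
  - order 1 (Stapler): customer_id=1 -> matches Hank
  - order 2 (Chair): customer_id=3 -> matches Zoe
  - order 3 (Desk): customer_id=NULL, no match -> kept with NULL
  - order 4 (Keyboard): customer_id=2 -> matches Eve
  - order 5 (Cable): customer_id=3 -> matches Zoe
  - order 6 (Headphones): customer_id=2 -> matches Eve
  - order 7 (Camera): customer_id=NULL, no match -> kept with NULL
All 7 rows appear; 2 have NULL customer.

SQL:
SELECT a.product, b.name AS customer
FROM orders a
LEFT JOIN customers b ON a.customer_id = b.id

Result:
product    | customer
-----------+---------
Stapler    | Hank    
Chair      | Zoe     
Desk       | NULL    
Keyboard   | Eve     
Cable      | Zoe     
Headphones | Eve     
Camera     | NULL    


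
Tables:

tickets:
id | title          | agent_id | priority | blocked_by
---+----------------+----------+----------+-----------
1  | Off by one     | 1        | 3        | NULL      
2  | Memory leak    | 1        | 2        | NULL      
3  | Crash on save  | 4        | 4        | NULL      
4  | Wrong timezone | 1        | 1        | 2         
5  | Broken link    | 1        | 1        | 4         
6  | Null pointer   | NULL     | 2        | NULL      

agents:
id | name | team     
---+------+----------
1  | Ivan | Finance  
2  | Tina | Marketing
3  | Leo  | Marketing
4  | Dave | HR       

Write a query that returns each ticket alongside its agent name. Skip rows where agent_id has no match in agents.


INNER JOIN keeps only tickets rows whose agent_id matches an id in agents. Walk through each ticket:
  - ticket 1 (Off by one): agent_id=1 -> matches Ivan
  - ticket 2 (Memory leak): agent_id=1 -> matches Ivan
  - ticket 3 (Crash on save): agent_id=4 -> matches Dave
  - ticket 4 (Wrong timezone): agent_id=1 -> matches Ivan
  - ticket 5 (Broken link): agent_id=1 -> matches Ivan
  - ticket 6 (Null pointer): agent_id=NULL, no match -> dropped
So 1 of 6 rows is dropped.

SQL:
SELECT a.title, b.name AS agent
FROM tickets a
INNER JOIN agents b ON a.agent_id = b.id

Result:
title          | agent
---------------+------
Off by one     | Ivan 
Memory leak    | Ivan 
Crash on save  | Dave 
Wrong timezone | Ivan 
Broken link    | Ivan 


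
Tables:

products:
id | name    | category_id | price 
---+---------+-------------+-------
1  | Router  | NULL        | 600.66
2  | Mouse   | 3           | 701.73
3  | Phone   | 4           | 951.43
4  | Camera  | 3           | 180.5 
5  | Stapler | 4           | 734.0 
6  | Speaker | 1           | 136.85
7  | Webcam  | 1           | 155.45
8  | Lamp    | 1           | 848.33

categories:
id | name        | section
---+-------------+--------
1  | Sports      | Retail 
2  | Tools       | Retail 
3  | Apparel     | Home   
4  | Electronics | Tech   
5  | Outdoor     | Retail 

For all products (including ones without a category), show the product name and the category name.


LEFT JOIN keeps every row from products (the left table); where category_id has no match in categories, the category columns become NULL. Walk through each product:
  - product 1 (Router): category_id=NULL, no match -> kept with NULL
  - product 2 (Mouse): category_id=3 -> matches Apparel
  - product 3 (Phone): category_id=4 -> matches Electronics
  - product 4 (Camera): category_id=3 -> matches Apparel
  - product 5 (Stapler): category_id=4 -> matches Electronics
  - product 6 (Speaker): category_id=1 -> matches Sports
  - product 7 (Webcam): category_id=1 -> matches Sports
  - product 8 (Lamp): category_id=1 -> matches Sports
All 8 rows appear; 1 has NULL category.

SQL:
SELECT a.name, b.name AS category
FROM products a
LEFT JOIN categories b ON a.category_id = b.id

Result:
name    | category   
--------+------------
Router  | NULL       
Mouse   | Apparel    
Phone   | Electronics
Camera  | Apparel    
Stapler | Electronics
Speaker | Sports     
Webcam  | Sports     
Lamp    | Sports     


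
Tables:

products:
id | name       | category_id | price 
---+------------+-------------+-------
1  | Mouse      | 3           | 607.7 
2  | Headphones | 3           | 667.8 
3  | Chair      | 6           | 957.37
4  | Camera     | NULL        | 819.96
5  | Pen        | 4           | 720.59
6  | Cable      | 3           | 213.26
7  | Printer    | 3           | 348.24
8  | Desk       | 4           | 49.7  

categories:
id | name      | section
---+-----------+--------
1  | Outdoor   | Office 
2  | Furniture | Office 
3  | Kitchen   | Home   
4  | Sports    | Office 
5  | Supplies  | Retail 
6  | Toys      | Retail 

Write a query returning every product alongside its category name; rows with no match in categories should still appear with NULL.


LEFT JOIN keeps every row from products (the left table); where category_id has no match in categories, the category columns become NULL. Walk through each product:
  - product 1 (Mouse): category_id=3 -> matches Kitchen
  - product 2 (Headphones): category_id=3 -> matches Kitchen
  - product 3 (Chair): category_id=6 -> matches Toys
  - product 4 (Camera): category_id=NULL, no match -> kept with NULL
  - product 5 (Pen): category_id=4 -> matches Sports
  - product 6 (Cable): category_id=3 -> matches Kitchen
  - product 7 (Printer): category_id=3 -> matches Kitchen
  - product 8 (Desk): category_id=4 -> matches Sports
All 8 rows appear; 1 has NULL category.

SQL:
SELECT a.name, b.name AS category
FROM products a
LEFT JOIN categories b ON a.category_id = b.id

Result:
name       | category
-----------+---------
Mouse      | Kitchen 
Headphones | Kitchen 
Chair      | Toys    
Camera     | NULL    
Pen        | Sports  
Cable      | Kitchen 
Printer    | Kitchen 
Desk       | Sports  


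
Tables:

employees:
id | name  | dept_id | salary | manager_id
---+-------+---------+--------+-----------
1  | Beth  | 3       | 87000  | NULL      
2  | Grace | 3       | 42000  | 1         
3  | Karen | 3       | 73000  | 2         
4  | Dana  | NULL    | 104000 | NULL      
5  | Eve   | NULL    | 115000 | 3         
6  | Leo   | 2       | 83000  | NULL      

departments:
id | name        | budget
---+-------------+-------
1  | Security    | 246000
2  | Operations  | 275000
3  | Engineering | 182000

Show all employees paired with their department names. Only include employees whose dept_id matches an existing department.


INNER JOIN keeps only employees rows whose dept_id matches an id in departments. Walk through each employee:
  - employee 1 (Beth): dept_id=3 -> matches Engineering
  - employee 2 (Grace): dept_id=3 -> matches Engineering
  - employee 3 (Karen): dept_id=3 -> matches Engineering
  - employee 4 (Dana): dept_id=NULL, no match -> dropped
  - employee 5 (Eve): dept_id=NULL, no match -> dropped
  - employee 6 (Leo): dept_id=2 -> matches Operations
So 2 of 6 rows are dropped.

SQL:
SELECT a.name, b.name AS department
FROM employees a
INNER JOIN departments b ON a.dept_id = b.id

Result:
name  | department 
------+------------
Beth  | Engineering
Grace | Engineering
Karen | Engineering
Leo   | Operations 


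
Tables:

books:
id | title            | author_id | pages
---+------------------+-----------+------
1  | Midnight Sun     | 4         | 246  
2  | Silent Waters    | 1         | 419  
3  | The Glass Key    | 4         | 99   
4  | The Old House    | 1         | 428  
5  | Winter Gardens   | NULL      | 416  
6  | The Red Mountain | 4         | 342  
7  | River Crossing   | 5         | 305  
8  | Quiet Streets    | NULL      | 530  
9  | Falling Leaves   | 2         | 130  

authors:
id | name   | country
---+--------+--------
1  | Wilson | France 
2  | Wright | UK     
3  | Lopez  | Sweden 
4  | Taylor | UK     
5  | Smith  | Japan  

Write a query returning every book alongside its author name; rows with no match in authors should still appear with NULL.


LEFT JOIN keeps every row from books (the left table); where author_id has no match in authors, the author columns become NULL. Walk through each book:
  - book 1 (Midnight Sun): author_id=4 -> matches Taylor
  - book 2 (Silent Waters): author_id=1 -> matches Wilson
  - book 3 (The Glass Key): author_id=4 -> matches Taylor
  - book 4 (The Old House): author_id=1 -> matches Wilson
  - book 5 (Winter Gardens): author_id=NULL, no match -> kept with NULL
  - book 6 (The Red Mountain): author_id=4 -> matches Taylor
  - book 7 (River Crossing): author_id=5 -> matches Smith
  - book 8 (Quiet Streets): author_id=NULL, no match -> kept with NULL
  - book 9 (Falling Leaves): author_id=2 -> matches Wright
All 9 rows appear; 2 have NULL author.

SQL:
SELECT a.title, b.name AS author
FROM books a
LEFT JOIN authors b ON a.author_id = b.id

Result:
title            | author
-----------------+-------
Midnight Sun     | Taylor
Silent Waters    | Wilson
The Glass Key    | Taylor
The Old House    | Wilson
Winter Gardens   | NULL  
The Red Mountain | Taylor
River Crossing   | Smith 
Quiet Streets    | NULL  
Falling Leaves   | Wright


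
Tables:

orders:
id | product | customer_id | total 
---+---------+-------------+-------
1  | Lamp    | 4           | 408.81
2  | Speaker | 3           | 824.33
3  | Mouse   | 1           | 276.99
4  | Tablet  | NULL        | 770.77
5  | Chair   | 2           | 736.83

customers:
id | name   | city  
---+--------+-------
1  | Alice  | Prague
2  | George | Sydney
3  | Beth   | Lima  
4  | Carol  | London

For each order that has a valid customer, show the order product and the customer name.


INNER JOIN keeps only orders rows whose customer_id matches an id in customers. Walk through each order:
  - order 1 (Lamp): customer_id=4 -> matches Carol
  - order 2 (Speaker): customer_id=3 -> matches Beth
  - order 3 (Mouse): customer_id=1 -> matches Alice
  - order 4 (Tablet): customer_id=NULL, no match -> dropped
  - order 5 (Chair): customer_id=2 -> matches George
So 1 of 5 rows is dropped.

SQL:
SELECT a.product, b.name AS customer
FROM orders a
INNER JOIN customers b ON a.customer_id = b.id

Result:
product | customer
--------+---------
Lamp    | Carol   
Speaker | Beth    
Mouse   | Alice   
Chair   | George  


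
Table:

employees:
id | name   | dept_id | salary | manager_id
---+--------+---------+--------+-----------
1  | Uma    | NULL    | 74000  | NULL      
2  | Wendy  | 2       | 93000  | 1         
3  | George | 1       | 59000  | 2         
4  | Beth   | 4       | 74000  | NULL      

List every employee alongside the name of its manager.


This is a self-join: employees is joined to a second copy of itself, matching each row's manager_id to another row's id. Use LEFT JOIN so rows with manager_id=NULL are kept.
  - employee 1 (Uma): manager_id=NULL -> NULL
  - employee 2 (Wendy): manager_id=1 -> Uma
  - employee 3 (George): manager_id=2 -> Wendy
  - employee 4 (Beth): manager_id=NULL -> NULL

SQL:
SELECT a.name AS item, b.name AS manager
FROM employees a
LEFT JOIN employees b ON a.manager_id = b.id

Result:
item   | manager
-------+--------
Uma    | NULL   
Wendy  | Uma    
George | Wendy  
Beth   | NULL   


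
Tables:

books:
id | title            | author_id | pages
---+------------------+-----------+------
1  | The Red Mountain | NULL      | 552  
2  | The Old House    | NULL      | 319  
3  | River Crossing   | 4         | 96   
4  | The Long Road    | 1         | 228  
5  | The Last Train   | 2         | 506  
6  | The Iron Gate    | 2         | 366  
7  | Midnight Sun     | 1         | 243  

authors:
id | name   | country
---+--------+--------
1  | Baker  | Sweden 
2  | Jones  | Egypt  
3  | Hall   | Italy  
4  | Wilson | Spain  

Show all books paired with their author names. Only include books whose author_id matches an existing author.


INNER JOIN keeps only books rows whose author_id matches an id in authors. Walk through each book:
  - book 1 (The Red Mountain): author_id=NULL, no match -> dropped
  - book 2 (The Old House): author_id=NULL, no match -> dropped
  - book 3 (River Crossing): author_id=4 -> matches Wilson
  - book 4 (The Long Road): author_id=1 -> matches Baker
  - book 5 (The Last Train): author_id=2 -> matches Jones
  - book 6 (The Iron Gate): author_id=2 -> matches Jones
  - book 7 (Midnight Sun): author_id=1 -> matches Baker
So 2 of 7 rows are dropped.

SQL:
SELECT a.title, b.name AS author
FROM books a
INNER JOIN authors b ON a.author_id = b.id

Result:
title          | author
---------------+-------
River Crossing | Wilson
The Long Road  | Baker 
The Last Train | Jones 
The Iron Gate  | Jones 
Midnight Sun   | Baker 
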